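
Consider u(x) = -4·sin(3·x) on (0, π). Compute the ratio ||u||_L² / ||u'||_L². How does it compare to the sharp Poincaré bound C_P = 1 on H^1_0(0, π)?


||u||_L² / ||u'||_L² = 1/3 < C_P = 1.

u(x) = -4·sin(3·x), so u'(x) = -12*cos(3*x).
Writing u(x) = A·sin(kπx/L) with A = -4 and k = 3, use ∫_0^L sin²(kπx/L) dx = L/2 and ∫_0^L cos²(kπx/L) dx = L/2.
u² = 16·sin²(3·x) and (u')² = 144·cos²(3·x), and each of sin², cos² integrates to L/2 = π/2 over (0, π).
∫_0^π u² dx = 8*π, so ||u||_L² = 2*sqrt(2)*sqrt(π).
∫_0^π (u')² dx = 72*π, so ||u'||_L² = 6*sqrt(2)*sqrt(π).
Ratio ||u||_L² / ||u'||_L² = 1/3.
Sharp Poincaré constant on H^1_0(0, π) is C_P = L/π = 1, achieved by sin(x).
This is the k = 3 harmonic; the ratio L/(kπ) is strictly less than C_P = L/π, consistent with the sharp inequality ||u||_L² ≤ C_P ||u'||_L².


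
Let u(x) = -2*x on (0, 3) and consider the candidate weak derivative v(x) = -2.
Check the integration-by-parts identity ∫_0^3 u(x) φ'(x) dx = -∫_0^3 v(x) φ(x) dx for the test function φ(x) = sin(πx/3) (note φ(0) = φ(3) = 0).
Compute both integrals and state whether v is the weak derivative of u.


LHS = 12/π, RHS = 12/π. Yes, v = u' weakly.

u(x) = -2*x, classical derivative u'(x) = -2.
φ(x) = sin(πx/3), so φ'(x) = π*cos(π*x/3)/3.
Note φ(0) = φ(3) = 0, so the boundary term u·φ vanishes.
LHS = ∫_0^3 u(x) φ'(x) dx = ∫_0^3 (-2*π*x*cos(π*x/3)/3) dx. Term by term:
  ∫_0^3 -2*π*x*cos(π*x/3)/3 dx = 12/π.
So LHS = 12/π.
∫_0^3 v(x) φ(x) dx = ∫_0^3 (-2*sin(π*x/3)) dx. Term by term:
  ∫_0^3 -2*sin(π*x/3) dx = -12/π.
So RHS = -∫_0^3 v(x) φ(x) dx = 12/π.
LHS = RHS, so the identity holds for this test φ.
Moreover u is smooth here and v(x) = u'(x) = -2 pointwise, so the identity holds for every test function. Hence v is the weak derivative of u.


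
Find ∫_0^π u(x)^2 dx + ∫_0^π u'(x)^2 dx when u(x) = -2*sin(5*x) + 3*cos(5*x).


||u||_{H^1(0,π)}^2 = 169*π

u'(x) = -15*sin(5*x) - 10*cos(5*x).
Expand u² and (u')² and integrate term by term on (0, π), using: for integers n ≥ 1, ∫_0^π sin²(nx) dx = ∫_0^π cos²(nx) dx = π/2; for n ≠ n', ∫_0^π sin(nx)sin(n'x) dx = ∫_0^π cos(nx)cos(n'x) dx = 0; and by product-to-sum, ∫_0^π sin(nx)cos(n'x) dx = ½∫_0^π [sin((n+n')x) + sin((n−n')x)] dx, which is 0 when n+n' is even and 2n/(n²−n'²) when n+n' is odd (it need not vanish on (0, π)).
  u² squared terms: (-2)²·∫sin(5x)² dx = 4·π/2 = 2*π;  (3)²·∫cos(5x)² dx = 9·π/2 = 9*π/2.
  u² cross terms: 2·(-2)·(3)·∫sin(5x)·cos(5x) dx = -12·(0) = 0.
  So ∫_0^π u² dx = 2*π + 9*π/2 + 0 = 13*π/2.
  (u')² squared terms: (-15)²·∫sin(5x)² dx = 225·π/2 = 225*π/2;  (-10)²·∫cos(5x)² dx = 100·π/2 = 50*π.
  (u')² cross terms: 2·(-15)·(-10)·∫sin(5x)·cos(5x) dx = 300·(0) = 0.
  So ∫_0^π (u')² dx = 225*π/2 + 50*π + 0 = 325*π/2.
||u||_{H^1}^2 = (13*π/2) + (325*π/2) = 169*π.


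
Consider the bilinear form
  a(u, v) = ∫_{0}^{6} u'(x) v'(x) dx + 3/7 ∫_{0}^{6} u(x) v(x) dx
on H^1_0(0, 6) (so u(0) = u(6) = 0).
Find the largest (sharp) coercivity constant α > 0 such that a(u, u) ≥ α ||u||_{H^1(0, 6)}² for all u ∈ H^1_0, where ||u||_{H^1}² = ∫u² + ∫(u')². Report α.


α = (π^2 + 108/7)/(π^2 + 36)

Coercivity of a(·,·) on H^1_0(0, 6) means a(u, u) ≥ α ||u||_{H^1}² for every u ∈ H^1_0.
The interval has length L = 6, and Poincaré/coercivity depend only on L. Here a(u, u) = ∫(u')² + (3/7)·∫u².
Here 0 < c = 3/7 < 1. The condition a(u,u) ≥ α||u||_{H^1}² reads (1−α)∫(u')² ≥ (α−c)∫u². Any admissible α is ≤ 1 (rapidly oscillating u have ∫u²/∫(u')² → 0), and α = 1 would force 0 ≥ (1−c)∫u², impossible since c < 1; so 1−α > 0. By the sharp Poincaré inequality on H^1_0 of an interval of length L, ∫(u')² ≥ (π/L)²∫u² with equality for the first sine mode sin(π(x−x₀)/L) (x₀ the left endpoint), so the inequality holds for all u iff (1−α)(π/L)² ≥ α − c, i.e. α ≤ ((π/L)² + c)/((π/L)² + 1) = (1 + c(L/π)²)/(1 + (L/π)²). With (π/L)² = π^2/36 and c = 3/7, the largest admissible constant is α = ((π/L)² + c)/((π/L)² + 1).
Simplifying, α = (π^2 + 108/7)/(π^2 + 36).


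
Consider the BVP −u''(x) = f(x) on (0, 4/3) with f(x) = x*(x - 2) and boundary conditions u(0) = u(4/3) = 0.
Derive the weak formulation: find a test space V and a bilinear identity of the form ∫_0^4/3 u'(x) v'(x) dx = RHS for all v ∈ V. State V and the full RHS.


V = H^1_0(0, 4/3) (so v(0) = v(4/3) = 0); weak form: ∫_0^4/3 u'v' dx = ∫_0^4/3 (x*(x - 2)) v dx for all v ∈ V.

Multiply both sides by a test function v and integrate from 0 to 4/3:
  ∫_0^4/3 −u''(x) v(x) dx = ∫_0^4/3 f(x) v(x) dx.
Integrate the LHS by parts once:
  ∫_0^4/3 −u'' v dx = −[u'(x) v(x)]_0^4/3 + ∫_0^4/3 u'(x) v'(x) dx.
Thus ∫_0^4/3 u'(x) v'(x) dx = ∫_0^4/3 f(x) v(x) dx + [u'(x) v(x)]_0^4/3.
Choose V so that boundary terms are either known or forced to vanish.
u is Dirichlet: u(0) = u(4/3) = 0. Let V = H^1_0(0, 4/3); then v(0) = v(4/3) = 0, and [u' v]_0^4/3 = 0.
Weak formulation: find u (satisfying any essential BC) such that ∫_0^4/3 u'(x) v'(x) dx = ∫_0^4/3 f v dx for all v ∈ V.
Substituting f(x) = x*(x - 2), the right-hand side is ∫_0^4/3 (x*(x - 2)) v dx.


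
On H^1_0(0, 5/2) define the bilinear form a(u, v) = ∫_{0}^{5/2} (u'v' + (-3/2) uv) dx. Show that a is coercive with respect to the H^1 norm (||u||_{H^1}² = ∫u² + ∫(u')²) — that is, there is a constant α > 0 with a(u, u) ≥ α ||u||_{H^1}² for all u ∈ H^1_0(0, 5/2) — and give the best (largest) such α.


α = (-75 + 8*π^2)/(2*(25 + 4*π^2))

Coercivity of a(·,·) on H^1_0(0, 5/2) means a(u, u) ≥ α ||u||_{H^1}² for every u ∈ H^1_0.
The interval has length L = 5/2, and Poincaré/coercivity depend only on L. Here a(u, u) = ∫(u')² + (-3/2)·∫u².
Here c = -3/2 < 0 with |c| < (π/L)² = 4*π^2/25, so coercivity still holds. The condition a(u,u) ≥ α||u||_{H^1}² reads (1−α)∫(u')² ≥ (α−c)∫u². Any admissible α is ≤ 1 (rapidly oscillating u have ∫u²/∫(u')² → 0), and α = 1 would force 0 ≥ (1−c)∫u², impossible since c < 1; so 1−α > 0. By the sharp Poincaré inequality on H^1_0 of an interval of length L, ∫(u')² ≥ (π/L)²∫u² with equality for the first sine mode sin(π(x−x₀)/L) (x₀ the left endpoint), so the inequality holds for all u iff (1−α)(π/L)² ≥ α − c, i.e. α ≤ ((π/L)² + c)/((π/L)² + 1) = (1 + c(L/π)²)/(1 + (L/π)²). (Direct route, valid since c ≤ 0: Poincaré gives c∫u² ≥ c(L/π)²∫(u')², so a(u,u) ≥ (1 + c(L/π)²)∫(u')², while ||u||_{H^1}² ≤ (1 + (L/π)²)∫(u')²; dividing yields the same α.) With (π/L)² = 4*π^2/25 and c = -3/2, the largest admissible constant is α = ((π/L)² + c)/((π/L)² + 1).
Simplifying, α = (-75 + 8*π^2)/(2*(25 + 4*π^2)).


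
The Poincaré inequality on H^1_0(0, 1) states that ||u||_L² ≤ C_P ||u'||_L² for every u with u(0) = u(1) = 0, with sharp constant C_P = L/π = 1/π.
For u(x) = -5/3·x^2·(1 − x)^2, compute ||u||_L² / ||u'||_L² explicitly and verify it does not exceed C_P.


||u||_L² / ||u'||_L² = sqrt(3)/6 < C_P = 1/π.

u(x) = -5/3·x^2·(1 − x)^2, so u'(x) = 10*x*(x*(1 - x) - (x - 1)^2)/3.
u(x) = -5/3·x^2·(1 − x)^2 vanishes at x = 0 and x = 1, so u ∈ H^1_0(0, 1). Differentiate via the product rule and integrate the resulting polynomials term by term.
  ∫_0^1 u² dx = ∫_0^1 (25*x^8/9 - 100*x^7/9 + 50*x^6/3 - 100*x^5/9 + 25*x^4/9) dx. Term by term:
    ∫_0^1 25*x^8/9 dx = 25/81;  ∫_0^1 -100*x^7/9 dx = -25/18;  ∫_0^1 50*x^6/3 dx = 50/21;
    ∫_0^1 -100*x^5/9 dx = -50/27;  ∫_0^1 25*x^4/9 dx = 5/9.
  Sum: 25/81 − 25/18 + 50/21 − 50/27 + 5/9 = 5/1134.
  ∫_0^1 (u')² dx = ∫_0^1 (400*x^6/9 - 400*x^5/3 + 1300*x^4/9 - 200*x^3/3 + 100*x^2/9) dx. Term by term:
    ∫_0^1 400*x^6/9 dx = 400/63;  ∫_0^1 -400*x^5/3 dx = -200/9;  ∫_0^1 1300*x^4/9 dx = 260/9;
    ∫_0^1 -200*x^3/3 dx = -50/3;  ∫_0^1 100*x^2/9 dx = 100/27.
  Sum: 400/63 − 200/9 + 260/9 − 50/3 + 100/27 = 10/189.
∫_0^1 u² dx = 5/1134, so ||u||_L² = sqrt(70)/126.
∫_0^1 (u')² dx = 10/189, so ||u'||_L² = sqrt(210)/63.
Ratio ||u||_L² / ||u'||_L² = sqrt(3)/6.
Sharp Poincaré constant on H^1_0(0, 1) is C_P = L/π = 1/π, achieved by sin(π·x).
A polynomial bump cannot attain the sharp Poincaré constant (only the first sine eigenfunction does), so the ratio is strictly less than C_P, consistent with ||u||_L² ≤ C_P ||u'||_L².


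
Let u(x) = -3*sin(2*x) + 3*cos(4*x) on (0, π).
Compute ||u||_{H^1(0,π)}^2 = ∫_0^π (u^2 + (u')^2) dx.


||u||_{H^1(0,π)}^2 = 99*π

u'(x) = -12*sin(4*x) - 6*cos(2*x).
Expand u² and (u')² and integrate term by term on (0, π), using: for integers n ≥ 1, ∫_0^π sin²(nx) dx = ∫_0^π cos²(nx) dx = π/2; for n ≠ n', ∫_0^π sin(nx)sin(n'x) dx = ∫_0^π cos(nx)cos(n'x) dx = 0; and by product-to-sum, ∫_0^π sin(nx)cos(n'x) dx = ½∫_0^π [sin((n+n')x) + sin((n−n')x)] dx, which is 0 when n+n' is even and 2n/(n²−n'²) when n+n' is odd (it need not vanish on (0, π)).
  u² squared terms: (-3)²·∫sin(2x)² dx = 9·π/2 = 9*π/2;  (3)²·∫cos(4x)² dx = 9·π/2 = 9*π/2.
  u² cross terms: 2·(-3)·(3)·∫sin(2x)·cos(4x) dx = -18·(0) = 0.
  So ∫_0^π u² dx = 9*π/2 + 9*π/2 + 0 = 9*π.
  (u')² squared terms: (-12)²·∫sin(4x)² dx = 144·π/2 = 72*π;  (-6)²·∫cos(2x)² dx = 36·π/2 = 18*π.
  (u')² cross terms: 2·(-12)·(-6)·∫sin(4x)·cos(2x) dx = 144·(0) = 0.
  So ∫_0^π (u')² dx = 72*π + 18*π + 0 = 90*π.
||u||_{H^1}^2 = (9*π) + (90*π) = 99*π.


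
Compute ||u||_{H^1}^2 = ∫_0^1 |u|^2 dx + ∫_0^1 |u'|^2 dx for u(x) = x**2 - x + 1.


||u||_{H^1}^2 = 31/30

The H^1 norm (squared) on an interval (0, L) is
  ||u||_{H^1}^2 = ∫_0^L u(x)^2 dx + ∫_0^L u'(x)^2 dx.
Compute u'(x) = 2*x - 1.
Then u(x)^2 = x**4 - 2*x**3 + 3*x**2 - 2*x + 1 and u'(x)^2 = 4*x**2 - 4*x + 1.
Integrate each monomial from 0 to 1 using ∫_0^1 c·x^n dx = c·1^(n+1)/(n+1):
  ∫_0^1 u(x)^2 dx = ∫_0^1 (x^4 - 2*x^3 + 3*x^2 - 2*x + 1) dx. Term by term:
    ∫_0^1 x^4 dx = 1/5;  ∫_0^1 -2*x^3 dx = -1/2;  ∫_0^1 3*x^2 dx = 1;
    ∫_0^1 -2*x dx = -1;  ∫_0^1 1 dx = 1.
  Sum: 1/5 − 1/2 + 1 − 1 + 1 = 7/10.
  ∫_0^1 u'(x)^2 dx = ∫_0^1 (4*x^2 - 4*x + 1) dx. Term by term:
    ∫_0^1 4*x^2 dx = 4/3;  ∫_0^1 -4*x dx = -2;  ∫_0^1 1 dx = 1.
  Sum: 4/3 − 2 + 1 = 1/3.
Adding: ||u||_{H^1}^2 = 7/10 + 1/3 = 31/30.


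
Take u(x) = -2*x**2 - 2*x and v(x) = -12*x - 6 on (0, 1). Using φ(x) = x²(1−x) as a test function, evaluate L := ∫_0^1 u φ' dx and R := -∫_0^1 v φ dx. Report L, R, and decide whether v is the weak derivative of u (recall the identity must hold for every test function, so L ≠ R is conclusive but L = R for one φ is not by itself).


LHS = 11/30, RHS = 11/10. No, v is not the weak derivative of u.

u(x) = -2*x**2 - 2*x, classical derivative u'(x) = -4*x - 2.
φ(x) = x²(1−x), so φ'(x) = x*(2 - 3*x).
Note φ(0) = φ(1) = 0, so the boundary term u·φ vanishes.
LHS = ∫_0^1 u(x) φ'(x) dx = ∫_0^1 (6*x^4 + 2*x^3 - 4*x^2) dx. Term by term:
  ∫_0^1 6*x^4 dx = 6/5;  ∫_0^1 2*x^3 dx = 1/2;  ∫_0^1 -4*x^2 dx = -4/3.
Sum: 6/5 + 1/2 − 4/3 = 11/30.
So LHS = 11/30.
∫_0^1 v(x) φ(x) dx = ∫_0^1 (12*x^4 - 6*x^3 - 6*x^2) dx. Term by term:
  ∫_0^1 12*x^4 dx = 12/5;  ∫_0^1 -6*x^3 dx = -3/2;  ∫_0^1 -6*x^2 dx = -2.
Sum: 12/5 − 3/2 − 2 = -11/10.
So RHS = -∫_0^1 v(x) φ(x) dx = 11/10.
LHS − RHS = -11/15 ≠ 0, so the identity fails.
(For a valid weak derivative the identity must hold for EVERY test function, in particular this one. The failure shows v is NOT the weak derivative of u.)
Correct weak derivative would be u'(x) = -4*x - 2.


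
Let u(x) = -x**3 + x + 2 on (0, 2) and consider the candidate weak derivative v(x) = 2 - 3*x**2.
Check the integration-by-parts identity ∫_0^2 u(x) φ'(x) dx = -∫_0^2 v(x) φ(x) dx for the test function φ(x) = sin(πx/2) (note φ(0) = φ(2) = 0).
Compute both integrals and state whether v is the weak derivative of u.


LHS = -96/π^3 + 20/π, RHS = -96/π^3 + 16/π. No, v is not the weak derivative of u.

u(x) = -x**3 + x + 2, classical derivative u'(x) = 1 - 3*x**2.
φ(x) = sin(πx/2), so φ'(x) = π*cos(π*x/2)/2.
Note φ(0) = φ(2) = 0, so the boundary term u·φ vanishes.
LHS = ∫_0^2 u(x) φ'(x) dx = ∫_0^2 (-π*x^3*cos(π*x/2)/2 + π*x*cos(π*x/2)/2 + π*cos(π*x/2)) dx. Term by term:
  ∫_0^2 π*cos(π*x/2) dx = 0;  ∫_0^2 π*x*cos(π*x/2)/2 dx = -4/π;  ∫_0^2 -π*x^3*cos(π*x/2)/2 dx = -96/π^3 + 24/π.
Sum: 0 − 4/π + -96/π^3 + 24/π = -96/π^3 + 20/π.
So LHS = -96/π^3 + 20/π.
∫_0^2 v(x) φ(x) dx = ∫_0^2 (-3*x^2*sin(π*x/2) + 2*sin(π*x/2)) dx. Term by term:
  ∫_0^2 2*sin(π*x/2) dx = 8/π;  ∫_0^2 -3*x^2*sin(π*x/2) dx = -24/π + 96/π^3.
Sum: 8/π + -24/π + 96/π^3 = -16/π + 96/π^3.
So RHS = -∫_0^2 v(x) φ(x) dx = -96/π^3 + 16/π.
LHS − RHS = 4/π ≠ 0, so the identity fails.
(For a valid weak derivative the identity must hold for EVERY test function, in particular this one. The failure shows v is NOT the weak derivative of u.)
Correct weak derivative would be u'(x) = 1 - 3*x**2.


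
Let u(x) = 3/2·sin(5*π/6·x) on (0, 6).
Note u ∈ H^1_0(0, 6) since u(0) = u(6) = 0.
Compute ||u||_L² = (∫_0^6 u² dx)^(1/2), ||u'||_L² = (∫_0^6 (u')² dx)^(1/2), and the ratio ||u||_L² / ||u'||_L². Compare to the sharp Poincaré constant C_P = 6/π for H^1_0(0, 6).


||u||_L² / ||u'||_L² = 6/(5*π) < C_P = 6/π.

u(x) = 3/2·sin(5*π/6·x), so u'(x) = 5*π*cos(5*π*x/6)/4.
Writing u(x) = A·sin(kπx/L) with A = 3/2 and k = 5, use ∫_0^L sin²(kπx/L) dx = L/2 and ∫_0^L cos²(kπx/L) dx = L/2.
u² = 9/4·sin²(5*π/6·x) and (u')² = 25*π^2/16·cos²(5*π/6·x), and each of sin², cos² integrates to L/2 = 3 over (0, 6).
∫_0^6 u² dx = 27/4, so ||u||_L² = 3*sqrt(3)/2.
∫_0^6 (u')² dx = 75*π^2/16, so ||u'||_L² = 5*sqrt(3)*π/4.
Ratio ||u||_L² / ||u'||_L² = 6/(5*π).
Sharp Poincaré constant on H^1_0(0, 6) is C_P = L/π = 6/π, achieved by sin(π/6·x).
This is the k = 5 harmonic; the ratio L/(kπ) is strictly less than C_P = L/π, consistent with the sharp inequality ||u||_L² ≤ C_P ||u'||_L².


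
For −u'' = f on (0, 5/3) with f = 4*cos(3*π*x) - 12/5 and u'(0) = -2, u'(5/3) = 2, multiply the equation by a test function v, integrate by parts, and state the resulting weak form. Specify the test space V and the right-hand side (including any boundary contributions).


V = H^1(0, 5/3) (v unrestricted at boundary; u is determined up to an additive constant); weak form: ∫_0^5/3 u'v' dx = ∫_0^5/3 (4*cos(3*π*x) - 12/5) v dx + 2·v(5/3) + 2·v(0) for all v ∈ V.

Multiply both sides by a test function v and integrate from 0 to 5/3:
  ∫_0^5/3 −u''(x) v(x) dx = ∫_0^5/3 f(x) v(x) dx.
Integrate the LHS by parts once:
  ∫_0^5/3 −u'' v dx = −[u'(x) v(x)]_0^5/3 + ∫_0^5/3 u'(x) v'(x) dx.
Thus ∫_0^5/3 u'(x) v'(x) dx = ∫_0^5/3 f(x) v(x) dx + [u'(x) v(x)]_0^5/3.
Choose V so that boundary terms are either known or forced to vanish.
u has inhomogeneous Neumann u'(0) = -2, u'(5/3) = 2. [u' v]_0^5/3 = (2)·v(5/3) − (-2)·v(0) = 2·v(5/3) + 2·v(0). Take V = H^1(0, 5/3); boundary term becomes part of RHS.
Weak formulation: find u (satisfying any essential BC) such that ∫_0^5/3 u'(x) v'(x) dx = ∫_0^5/3 f v dx + 2·v(5/3) + 2·v(0) for all v ∈ V (Neumann data are natural BCs: they enter the RHS as boundary terms).
Substituting f(x) = 4*cos(3*π*x) - 12/5, the right-hand side is ∫_0^5/3 (4*cos(3*π*x) - 12/5) v dx + 2·v(5/3) + 2·v(0).
Compatibility check (pure Neumann): taking v ≡ 1 ∈ V gives 0 = ∫_0^5/3 f dx + (2) − (-2), i.e. ∫_0^5/3 f dx must equal u'(0) − u'(5/3) = -4. Indeed ∫_0^5/3 (4*cos(3*π*x) - 12/5) dx = -4, so the data are compatible. The solution is then unique only up to an additive constant (fix it e.g. by requiring ∫_0^5/3 u dx = 0).


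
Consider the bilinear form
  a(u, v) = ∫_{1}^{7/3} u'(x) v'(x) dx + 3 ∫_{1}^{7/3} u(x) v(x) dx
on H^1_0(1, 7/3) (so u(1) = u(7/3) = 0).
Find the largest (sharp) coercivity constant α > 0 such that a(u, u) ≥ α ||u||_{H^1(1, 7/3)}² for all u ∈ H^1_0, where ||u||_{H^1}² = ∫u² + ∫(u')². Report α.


α = 1

Coercivity of a(·,·) on H^1_0(1, 7/3) means a(u, u) ≥ α ||u||_{H^1}² for every u ∈ H^1_0.
The interval has length L = 4/3, and Poincaré/coercivity depend only on L. Here a(u, u) = ∫(u')² + (3)·∫u².
Here c = 3 ≥ 1, so a(u,u) = ∫(u')² + c∫u² ≥ ∫(u')² + ∫u² = ||u||_{H^1}², i.e. α = 1 works. No larger α is possible: a(u,u) ≥ α||u||_{H^1}² means (1−α)∫(u')² ≥ (α−c)∫u², and for the modes u_n = sin(nπ(x−x₀)/L) (x₀ the left endpoint) one has ∫u_n²/∫(u_n')² = (L/(nπ))² → 0, so a(u_n,u_n)/||u_n||_{H^1}² → 1. Hence the optimal constant is α = 1.
Therefore α = 1.


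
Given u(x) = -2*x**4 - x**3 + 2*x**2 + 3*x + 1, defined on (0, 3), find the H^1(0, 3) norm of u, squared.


||u||_{H^1}^2 = 1041909/35

The H^1 norm (squared) on an interval (0, L) is
  ||u||_{H^1}^2 = ∫_0^L u(x)^2 dx + ∫_0^L u'(x)^2 dx.
Compute u'(x) = -8*x**3 - 3*x**2 + 4*x + 3.
Then u(x)^2 = 4*x**8 + 4*x**7 - 7*x**6 - 16*x**5 - 6*x**4 + 10*x**3 + 13*x**2 + 6*x + 1 and u'(x)^2 = 64*x**6 + 48*x**5 - 55*x**4 - 72*x**3 - 2*x**2 + 24*x + 9.
Integrate each monomial from 0 to 3 using ∫_0^3 c·x^n dx = c·3^(n+1)/(n+1):
  ∫_0^3 u(x)^2 dx = ∫_0^3 (4*x^8 + 4*x^7 - 7*x^6 - 16*x^5 - 6*x^4 + 10*x^3 + 13*x^2 + 6*x + 1) dx. Term by term:
    ∫_0^3 4*x^8 dx = 8748;  ∫_0^3 4*x^7 dx = 6561/2;  ∫_0^3 -7*x^6 dx = -2187;
    ∫_0^3 -16*x^5 dx = -1944;  ∫_0^3 -6*x^4 dx = -1458/5;  ∫_0^3 10*x^3 dx = 405/2;
    ∫_0^3 13*x^2 dx = 117;  ∫_0^3 6*x dx = 27;  ∫_0^3 1 dx = 3.
  Sum: 8748 + 6561/2 − 2187 − 1944 − 1458/5 + 405/2 + 117 + 27 + 3 = 39777/5.
  ∫_0^3 u'(x)^2 dx = ∫_0^3 (64*x^6 + 48*x^5 - 55*x^4 - 72*x^3 - 2*x^2 + 24*x + 9) dx. Term by term:
    ∫_0^3 64*x^6 dx = 139968/7;  ∫_0^3 48*x^5 dx = 5832;  ∫_0^3 -55*x^4 dx = -2673;
    ∫_0^3 -72*x^3 dx = -1458;  ∫_0^3 -2*x^2 dx = -18;  ∫_0^3 24*x dx = 108;
    ∫_0^3 9 dx = 27.
  Sum: 139968/7 + 5832 − 2673 − 1458 − 18 + 108 + 27 = 152694/7.
Adding: ||u||_{H^1}^2 = 39777/5 + 152694/7 = 1041909/35.


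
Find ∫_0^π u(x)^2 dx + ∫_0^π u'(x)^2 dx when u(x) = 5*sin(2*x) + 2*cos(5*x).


||u||_{H^1(0,π)}^2 = -2080/21 + 229*π/2

u'(x) = -10*sin(5*x) + 10*cos(2*x).
Expand u² and (u')² and integrate term by term on (0, π), using: for integers n ≥ 1, ∫_0^π sin²(nx) dx = ∫_0^π cos²(nx) dx = π/2; for n ≠ n', ∫_0^π sin(nx)sin(n'x) dx = ∫_0^π cos(nx)cos(n'x) dx = 0; and by product-to-sum, ∫_0^π sin(nx)cos(n'x) dx = ½∫_0^π [sin((n+n')x) + sin((n−n')x)] dx, which is 0 when n+n' is even and 2n/(n²−n'²) when n+n' is odd (it need not vanish on (0, π)).
  u² squared terms: (2)²·∫cos(5x)² dx = 4·π/2 = 2*π;  (5)²·∫sin(2x)² dx = 25·π/2 = 25*π/2.
  u² cross terms: 2·(2)·(5)·∫cos(5x)·sin(2x) dx = 20·(-4/21) = -80/21.
  So ∫_0^π u² dx = 2*π + 25*π/2 − 80/21 = -80/21 + 29*π/2.
  (u')² squared terms: (-10)²·∫sin(5x)² dx = 100·π/2 = 50*π;  (10)²·∫cos(2x)² dx = 100·π/2 = 50*π.
  (u')² cross terms: 2·(-10)·(10)·∫sin(5x)·cos(2x) dx = -200·(10/21) = -2000/21.
  So ∫_0^π (u')² dx = 50*π + 50*π − 2000/21 = -2000/21 + 100*π.
||u||_{H^1}^2 = (-80/21 + 29*π/2) + (-2000/21 + 100*π) = -2080/21 + 229*π/2.


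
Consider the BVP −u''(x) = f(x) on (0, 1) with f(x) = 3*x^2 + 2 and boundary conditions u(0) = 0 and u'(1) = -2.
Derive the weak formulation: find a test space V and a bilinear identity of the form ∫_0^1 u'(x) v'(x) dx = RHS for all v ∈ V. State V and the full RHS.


V = {v ∈ H^1(0, 1) : v(0) = 0} (test functions vanish at x = 0 where u is specified); weak form: ∫_0^1 u'v' dx = ∫_0^1 (3*x^2 + 2) v dx − 2·v(1) for all v ∈ V.

Multiply both sides by a test function v and integrate from 0 to 1:
  ∫_0^1 −u''(x) v(x) dx = ∫_0^1 f(x) v(x) dx.
Integrate the LHS by parts once:
  ∫_0^1 −u'' v dx = −[u'(x) v(x)]_0^1 + ∫_0^1 u'(x) v'(x) dx.
Thus ∫_0^1 u'(x) v'(x) dx = ∫_0^1 f(x) v(x) dx + [u'(x) v(x)]_0^1.
Choose V so that boundary terms are either known or forced to vanish.
Mixed BC: u(0) = 0 (Dirichlet) and u'(1) = -2 (Neumann). Define V = {v ∈ H^1(0, 1) : v(0) = 0}. Then [u' v]_0^1 = u'(1)·v(1) − u'(0)·0 = − 2·v(1).
Weak formulation: find u (satisfying any essential BC) such that ∫_0^1 u'(x) v'(x) dx = ∫_0^1 f v dx − 2·v(1) for all v ∈ V (Dirichlet at 0 absorbed into V; Neumann datum at x = 1 contributes the boundary term).
Substituting f(x) = 3*x^2 + 2, the right-hand side is ∫_0^1 (3*x^2 + 2) v dx − 2·v(1).


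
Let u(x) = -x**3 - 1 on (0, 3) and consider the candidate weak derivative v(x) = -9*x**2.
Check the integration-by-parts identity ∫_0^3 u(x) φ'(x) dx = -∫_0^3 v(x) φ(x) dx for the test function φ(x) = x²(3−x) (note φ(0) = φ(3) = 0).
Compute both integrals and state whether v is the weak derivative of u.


LHS = 729/10, RHS = 2187/10. No, v is not the weak derivative of u.

u(x) = -x**3 - 1, classical derivative u'(x) = -3*x**2.
φ(x) = x²(3−x), so φ'(x) = 3*x*(2 - x).
Note φ(0) = φ(3) = 0, so the boundary term u·φ vanishes.
LHS = ∫_0^3 u(x) φ'(x) dx = ∫_0^3 (3*x^5 - 6*x^4 + 3*x^2 - 6*x) dx. Term by term:
  ∫_0^3 3*x^5 dx = 729/2;  ∫_0^3 -6*x^4 dx = -1458/5;  ∫_0^3 3*x^2 dx = 27;
  ∫_0^3 -6*x dx = -27.
Sum: 729/2 − 1458/5 + 27 − 27 = 729/10.
So LHS = 729/10.
∫_0^3 v(x) φ(x) dx = ∫_0^3 (9*x^5 - 27*x^4) dx. Term by term:
  ∫_0^3 9*x^5 dx = 2187/2;  ∫_0^3 -27*x^4 dx = -6561/5.
Sum: 2187/2 − 6561/5 = -2187/10.
So RHS = -∫_0^3 v(x) φ(x) dx = 2187/10.
LHS − RHS = -729/5 ≠ 0, so the identity fails.
(For a valid weak derivative the identity must hold for EVERY test function, in particular this one. The failure shows v is NOT the weak derivative of u.)
Correct weak derivative would be u'(x) = -3*x**2.


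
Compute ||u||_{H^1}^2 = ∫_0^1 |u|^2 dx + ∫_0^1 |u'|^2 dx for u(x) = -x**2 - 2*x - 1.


||u||_{H^1}^2 = 233/15

The H^1 norm (squared) on an interval (0, L) is
  ||u||_{H^1}^2 = ∫_0^L u(x)^2 dx + ∫_0^L u'(x)^2 dx.
Compute u'(x) = -2*x - 2.
Then u(x)^2 = x**4 + 4*x**3 + 6*x**2 + 4*x + 1 and u'(x)^2 = 4*x**2 + 8*x + 4.
Integrate each monomial from 0 to 1 using ∫_0^1 c·x^n dx = c·1^(n+1)/(n+1):
  ∫_0^1 u(x)^2 dx = ∫_0^1 (x^4 + 4*x^3 + 6*x^2 + 4*x + 1) dx. Term by term:
    ∫_0^1 x^4 dx = 1/5;  ∫_0^1 4*x^3 dx = 1;  ∫_0^1 6*x^2 dx = 2;
    ∫_0^1 4*x dx = 2;  ∫_0^1 1 dx = 1.
  Sum: 1/5 + 1 + 2 + 2 + 1 = 31/5.
  ∫_0^1 u'(x)^2 dx = ∫_0^1 (4*x^2 + 8*x + 4) dx. Term by term:
    ∫_0^1 4*x^2 dx = 4/3;  ∫_0^1 8*x dx = 4;  ∫_0^1 4 dx = 4.
  Sum: 4/3 + 4 + 4 = 28/3.
Adding: ||u||_{H^1}^2 = 31/5 + 28/3 = 233/15.


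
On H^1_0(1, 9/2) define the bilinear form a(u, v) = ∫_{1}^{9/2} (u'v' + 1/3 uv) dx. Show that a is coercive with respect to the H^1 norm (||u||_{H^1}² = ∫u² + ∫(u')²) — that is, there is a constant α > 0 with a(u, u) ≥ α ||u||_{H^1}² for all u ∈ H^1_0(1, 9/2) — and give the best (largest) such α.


α = (49 + 12*π^2)/(3*(4*π^2 + 49))

Coercivity of a(·,·) on H^1_0(1, 9/2) means a(u, u) ≥ α ||u||_{H^1}² for every u ∈ H^1_0.
The interval has length L = 7/2, and Poincaré/coercivity depend only on L. Here a(u, u) = ∫(u')² + (1/3)·∫u².
Here 0 < c = 1/3 < 1. The condition a(u,u) ≥ α||u||_{H^1}² reads (1−α)∫(u')² ≥ (α−c)∫u². Any admissible α is ≤ 1 (rapidly oscillating u have ∫u²/∫(u')² → 0), and α = 1 would force 0 ≥ (1−c)∫u², impossible since c < 1; so 1−α > 0. By the sharp Poincaré inequality on H^1_0 of an interval of length L, ∫(u')² ≥ (π/L)²∫u² with equality for the first sine mode sin(π(x−x₀)/L) (x₀ the left endpoint), so the inequality holds for all u iff (1−α)(π/L)² ≥ α − c, i.e. α ≤ ((π/L)² + c)/((π/L)² + 1) = (1 + c(L/π)²)/(1 + (L/π)²). With (π/L)² = 4*π^2/49 and c = 1/3, the largest admissible constant is α = ((π/L)² + c)/((π/L)² + 1).
Simplifying, α = (49 + 12*π^2)/(3*(4*π^2 + 49)).


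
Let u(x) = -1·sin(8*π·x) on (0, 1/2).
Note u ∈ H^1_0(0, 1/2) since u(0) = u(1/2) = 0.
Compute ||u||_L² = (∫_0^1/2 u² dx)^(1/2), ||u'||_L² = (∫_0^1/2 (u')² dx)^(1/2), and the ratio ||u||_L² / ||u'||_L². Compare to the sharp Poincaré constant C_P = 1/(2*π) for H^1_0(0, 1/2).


||u||_L² / ||u'||_L² = 1/(8*π) < C_P = 1/(2*π).

u(x) = -1·sin(8*π·x), so u'(x) = -8*π*cos(8*π*x).
Writing u(x) = A·sin(kπx/L) with A = -1 and k = 4, use ∫_0^L sin²(kπx/L) dx = L/2 and ∫_0^L cos²(kπx/L) dx = L/2.
u² = 1·sin²(8*π·x) and (u')² = 64*π^2·cos²(8*π·x), and each of sin², cos² integrates to L/2 = 1/4 over (0, 1/2).
∫_0^1/2 u² dx = 1/4, so ||u||_L² = 1/2.
∫_0^1/2 (u')² dx = 16*π^2, so ||u'||_L² = 4*π.
Ratio ||u||_L² / ||u'||_L² = 1/(8*π).
Sharp Poincaré constant on H^1_0(0, 1/2) is C_P = L/π = 1/(2*π), achieved by sin(2*π·x).
This is the k = 4 harmonic; the ratio L/(kπ) is strictly less than C_P = L/π, consistent with the sharp inequality ||u||_L² ≤ C_P ||u'||_L².


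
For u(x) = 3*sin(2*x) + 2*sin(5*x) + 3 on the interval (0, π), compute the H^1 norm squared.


||u||_{H^1(0,π)}^2 = 24/5 + 167*π/2

u'(x) = 6*cos(2*x) + 10*cos(5*x).
Expand u² and (u')² and integrate term by term on (0, π), using: for integers n ≥ 1, ∫_0^π sin²(nx) dx = ∫_0^π cos²(nx) dx = π/2; for n ≠ n', ∫_0^π sin(nx)sin(n'x) dx = ∫_0^π cos(nx)cos(n'x) dx = 0; and by product-to-sum, ∫_0^π sin(nx)cos(n'x) dx = ½∫_0^π [sin((n+n')x) + sin((n−n')x)] dx, which is 0 when n+n' is even and 2n/(n²−n'²) when n+n' is odd (it need not vanish on (0, π)). For the constant mode: ∫_0^π 1 dx = π, ∫_0^π cos(nx) dx = 0, ∫_0^π sin(nx) dx = (1−(−1)^n)/n.
  u² squared terms: (3)²·∫1 dx = 9·π = 9*π;  (2)²·∫sin(5x)² dx = 4·π/2 = 2*π;  (3)²·∫sin(2x)² dx = 9·π/2 = 9*π/2.
  u² cross terms: 2·(3)·(2)·∫1·sin(5x) dx = 12·(2/5) = 24/5;  2·(3)·(3)·∫1·sin(2x) dx = 18·(0) = 0;  2·(2)·(3)·∫sin(5x)·sin(2x) dx = 12·(0) = 0.
  So ∫_0^π u² dx = 9*π + 2*π + 9*π/2 + 24/5 + 0 + 0 = 24/5 + 31*π/2.
  (u')² squared terms: (6)²·∫cos(2x)² dx = 36·π/2 = 18*π;  (10)²·∫cos(5x)² dx = 100·π/2 = 50*π.
  (u')² cross terms: 2·(6)·(10)·∫cos(2x)·cos(5x) dx = 120·(0) = 0.
  So ∫_0^π (u')² dx = 18*π + 50*π + 0 = 68*π.
||u||_{H^1}^2 = (24/5 + 31*π/2) + (68*π) = 24/5 + 167*π/2.


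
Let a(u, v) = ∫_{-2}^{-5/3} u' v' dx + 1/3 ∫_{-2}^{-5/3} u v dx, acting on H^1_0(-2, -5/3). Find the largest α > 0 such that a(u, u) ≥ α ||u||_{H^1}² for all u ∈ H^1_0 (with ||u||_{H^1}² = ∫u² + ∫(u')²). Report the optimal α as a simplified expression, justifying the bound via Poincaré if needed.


α = (1 + 27*π^2)/(3*(1 + 9*π^2))

Coercivity of a(·,·) on H^1_0(-2, -5/3) means a(u, u) ≥ α ||u||_{H^1}² for every u ∈ H^1_0.
The interval has length L = 1/3, and Poincaré/coercivity depend only on L. Here a(u, u) = ∫(u')² + (1/3)·∫u².
Here 0 < c = 1/3 < 1. The condition a(u,u) ≥ α||u||_{H^1}² reads (1−α)∫(u')² ≥ (α−c)∫u². Any admissible α is ≤ 1 (rapidly oscillating u have ∫u²/∫(u')² → 0), and α = 1 would force 0 ≥ (1−c)∫u², impossible since c < 1; so 1−α > 0. By the sharp Poincaré inequality on H^1_0 of an interval of length L, ∫(u')² ≥ (π/L)²∫u² with equality for the first sine mode sin(π(x−x₀)/L) (x₀ the left endpoint), so the inequality holds for all u iff (1−α)(π/L)² ≥ α − c, i.e. α ≤ ((π/L)² + c)/((π/L)² + 1) = (1 + c(L/π)²)/(1 + (L/π)²). With (π/L)² = 9*π^2 and c = 1/3, the largest admissible constant is α = ((π/L)² + c)/((π/L)² + 1).
Simplifying, α = (1 + 27*π^2)/(3*(1 + 9*π^2)).


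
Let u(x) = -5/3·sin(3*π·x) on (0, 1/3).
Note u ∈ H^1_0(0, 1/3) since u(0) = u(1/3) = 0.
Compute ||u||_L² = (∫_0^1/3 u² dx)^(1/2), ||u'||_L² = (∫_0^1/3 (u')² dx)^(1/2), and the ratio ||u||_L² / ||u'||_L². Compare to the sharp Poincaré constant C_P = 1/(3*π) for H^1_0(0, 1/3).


||u||_L² / ||u'||_L² = 1/(3*π) = C_P.

u(x) = -5/3·sin(3*π·x), so u'(x) = -5*π*cos(3*π*x).
Writing u(x) = A·sin(kπx/L) with A = -5/3 and k = 1, use ∫_0^L sin²(kπx/L) dx = L/2 and ∫_0^L cos²(kπx/L) dx = L/2.
u² = 25/9·sin²(3*π·x) and (u')² = 25*π^2·cos²(3*π·x), and each of sin², cos² integrates to L/2 = 1/6 over (0, 1/3).
∫_0^1/3 u² dx = 25/54, so ||u||_L² = 5*sqrt(6)/18.
∫_0^1/3 (u')² dx = 25*π^2/6, so ||u'||_L² = 5*sqrt(6)*π/6.
Ratio ||u||_L² / ||u'||_L² = 1/(3*π).
Sharp Poincaré constant on H^1_0(0, 1/3) is C_P = L/π = 1/(3*π), achieved by sin(3*π·x).
This is the k = 1 eigenfunction (up to amplitude), so the ratio equals the sharp Poincaré constant exactly.


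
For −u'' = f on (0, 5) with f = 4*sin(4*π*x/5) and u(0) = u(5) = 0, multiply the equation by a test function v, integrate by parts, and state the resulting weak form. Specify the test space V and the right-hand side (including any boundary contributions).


V = H^1_0(0, 5) (so v(0) = v(5) = 0); weak form: ∫_0^5 u'v' dx = ∫_0^5 (4*sin(4*π*x/5)) v dx for all v ∈ V.

Multiply both sides by a test function v and integrate from 0 to 5:
  ∫_0^5 −u''(x) v(x) dx = ∫_0^5 f(x) v(x) dx.
Integrate the LHS by parts once:
  ∫_0^5 −u'' v dx = −[u'(x) v(x)]_0^5 + ∫_0^5 u'(x) v'(x) dx.
Thus ∫_0^5 u'(x) v'(x) dx = ∫_0^5 f(x) v(x) dx + [u'(x) v(x)]_0^5.
Choose V so that boundary terms are either known or forced to vanish.
u is Dirichlet: u(0) = u(5) = 0. Let V = H^1_0(0, 5); then v(0) = v(5) = 0, and [u' v]_0^5 = 0.
Weak formulation: find u (satisfying any essential BC) such that ∫_0^5 u'(x) v'(x) dx = ∫_0^5 f v dx for all v ∈ V.
Substituting f(x) = 4*sin(4*π*x/5), the right-hand side is ∫_0^5 (4*sin(4*π*x/5)) v dx.


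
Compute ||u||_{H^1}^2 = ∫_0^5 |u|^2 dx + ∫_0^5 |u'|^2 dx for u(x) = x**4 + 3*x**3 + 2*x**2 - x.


||u||_{H^1}^2 = 283701185/252

The H^1 norm (squared) on an interval (0, L) is
  ||u||_{H^1}^2 = ∫_0^L u(x)^2 dx + ∫_0^L u'(x)^2 dx.
Compute u'(x) = 4*x**3 + 9*x**2 + 4*x - 1.
Then u(x)^2 = x**8 + 6*x**7 + 13*x**6 + 10*x**5 - 2*x**4 - 4*x**3 + x**2 and u'(x)^2 = 16*x**6 + 72*x**5 + 113*x**4 + 64*x**3 - 2*x**2 - 8*x + 1.
Integrate each monomial from 0 to 5 using ∫_0^5 c·x^n dx = c·5^(n+1)/(n+1):
  ∫_0^5 u(x)^2 dx = ∫_0^5 (x^8 + 6*x^7 + 13*x^6 + 10*x^5 - 2*x^4 - 4*x^3 + x^2) dx. Term by term:
    ∫_0^5 x^8 dx = 1953125/9;  ∫_0^5 6*x^7 dx = 1171875/4;  ∫_0^5 13*x^6 dx = 1015625/7;
    ∫_0^5 10*x^5 dx = 78125/3;  ∫_0^5 -2*x^4 dx = -1250;  ∫_0^5 -4*x^3 dx = -625;
    ∫_0^5 x^2 dx = 125/3.
  Sum: 1953125/9 + 1171875/4 + 1015625/7 + 78125/3 − 1250 − 625 + 125/3 = 171178625/252.
  ∫_0^5 u'(x)^2 dx = ∫_0^5 (16*x^6 + 72*x^5 + 113*x^4 + 64*x^3 - 2*x^2 - 8*x + 1) dx. Term by term:
    ∫_0^5 16*x^6 dx = 1250000/7;  ∫_0^5 72*x^5 dx = 187500;  ∫_0^5 113*x^4 dx = 70625;
    ∫_0^5 64*x^3 dx = 10000;  ∫_0^5 -2*x^2 dx = -250/3;  ∫_0^5 -8*x dx = -100;
    ∫_0^5 1 dx = 5.
  Sum: 1250000/7 + 187500 + 70625 + 10000 − 250/3 − 100 + 5 = 9376880/21.
Adding: ||u||_{H^1}^2 = 171178625/252 + 9376880/21 = 283701185/252.


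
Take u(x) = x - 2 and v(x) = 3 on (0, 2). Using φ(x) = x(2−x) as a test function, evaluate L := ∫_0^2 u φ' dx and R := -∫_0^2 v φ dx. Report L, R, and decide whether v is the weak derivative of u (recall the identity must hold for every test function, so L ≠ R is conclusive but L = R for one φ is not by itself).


LHS = -4/3, RHS = -4. No, v is not the weak derivative of u.

u(x) = x - 2, classical derivative u'(x) = 1.
φ(x) = x(2−x), so φ'(x) = 2 - 2*x.
Note φ(0) = φ(2) = 0, so the boundary term u·φ vanishes.
LHS = ∫_0^2 u(x) φ'(x) dx = ∫_0^2 (-2*x^2 + 6*x - 4) dx. Term by term:
  ∫_0^2 -2*x^2 dx = -16/3;  ∫_0^2 6*x dx = 12;  ∫_0^2 -4 dx = -8.
Sum: -16/3 + 12 − 8 = -4/3.
So LHS = -4/3.
∫_0^2 v(x) φ(x) dx = ∫_0^2 (-3*x^2 + 6*x) dx. Term by term:
  ∫_0^2 -3*x^2 dx = -8;  ∫_0^2 6*x dx = 12.
Sum: -8 + 12 = 4.
So RHS = -∫_0^2 v(x) φ(x) dx = -4.
LHS − RHS = 8/3 ≠ 0, so the identity fails.
(For a valid weak derivative the identity must hold for EVERY test function, in particular this one. The failure shows v is NOT the weak derivative of u.)
Correct weak derivative would be u'(x) = 1.


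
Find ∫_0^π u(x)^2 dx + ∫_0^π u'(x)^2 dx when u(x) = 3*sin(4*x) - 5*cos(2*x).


||u||_{H^1(0,π)}^2 = 139*π

u'(x) = 10*sin(2*x) + 12*cos(4*x).
Expand u² and (u')² and integrate term by term on (0, π), using: for integers n ≥ 1, ∫_0^π sin²(nx) dx = ∫_0^π cos²(nx) dx = π/2; for n ≠ n', ∫_0^π sin(nx)sin(n'x) dx = ∫_0^π cos(nx)cos(n'x) dx = 0; and by product-to-sum, ∫_0^π sin(nx)cos(n'x) dx = ½∫_0^π [sin((n+n')x) + sin((n−n')x)] dx, which is 0 when n+n' is even and 2n/(n²−n'²) when n+n' is odd (it need not vanish on (0, π)).
  u² squared terms: (-5)²·∫cos(2x)² dx = 25·π/2 = 25*π/2;  (3)²·∫sin(4x)² dx = 9·π/2 = 9*π/2.
  u² cross terms: 2·(-5)·(3)·∫cos(2x)·sin(4x) dx = -30·(0) = 0.
  So ∫_0^π u² dx = 25*π/2 + 9*π/2 + 0 = 17*π.
  (u')² squared terms: (10)²·∫sin(2x)² dx = 100·π/2 = 50*π;  (12)²·∫cos(4x)² dx = 144·π/2 = 72*π.
  (u')² cross terms: 2·(10)·(12)·∫sin(2x)·cos(4x) dx = 240·(0) = 0.
  So ∫_0^π (u')² dx = 50*π + 72*π + 0 = 122*π.
||u||_{H^1}^2 = (17*π) + (122*π) = 139*π.


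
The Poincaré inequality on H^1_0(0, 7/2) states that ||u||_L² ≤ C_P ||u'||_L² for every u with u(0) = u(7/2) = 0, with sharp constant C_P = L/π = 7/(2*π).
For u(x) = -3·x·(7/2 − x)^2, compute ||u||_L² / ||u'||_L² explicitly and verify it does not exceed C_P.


||u||_L² / ||u'||_L² = sqrt(14)/4 < C_P = 7/(2*π).

u(x) = -3·x·(7/2 − x)^2, so u'(x) = -9*x^2 + 42*x - 147/4.
u(x) = -3·x·(7/2 − x)^2 vanishes at x = 0 and x = 7/2, so u ∈ H^1_0(0, 7/2). Differentiate via the product rule and integrate the resulting polynomials term by term.
  ∫_0^7/2 u² dx = ∫_0^7/2 (9*x^6 - 126*x^5 + 1323*x^4/2 - 3087*x^3/2 + 21609*x^2/16) dx. Term by term:
    ∫_0^7/2 9*x^6 dx = 1058841/128;  ∫_0^7/2 -126*x^5 dx = -2470629/64;  ∫_0^7/2 1323*x^4/2 dx = 22235661/320;
    ∫_0^7/2 -3087*x^3/2 dx = -7411887/128;  ∫_0^7/2 21609*x^2/16 dx = 2470629/128.
  Sum: 1058841/128 − 2470629/64 + 22235661/320 − 7411887/128 + 2470629/128 = 352947/640.
  ∫_0^7/2 (u')² dx = ∫_0^7/2 (81*x^4 - 756*x^3 + 4851*x^2/2 - 3087*x + 21609/16) dx. Term by term:
    ∫_0^7/2 81*x^4 dx = 1361367/160;  ∫_0^7/2 -756*x^3 dx = -453789/16;  ∫_0^7/2 4851*x^2/2 dx = 554631/16;
    ∫_0^7/2 -3087*x dx = -151263/8;  ∫_0^7/2 21609/16 dx = 151263/32.
  Sum: 1361367/160 − 453789/16 + 554631/16 − 151263/8 + 151263/32 = 50421/80.
∫_0^7/2 u² dx = 352947/640, so ||u||_L² = 343*sqrt(30)/80.
∫_0^7/2 (u')² dx = 50421/80, so ||u'||_L² = 49*sqrt(105)/20.
Ratio ||u||_L² / ||u'||_L² = sqrt(14)/4.
Sharp Poincaré constant on H^1_0(0, 7/2) is C_P = L/π = 7/(2*π), achieved by sin(2*π/7·x).
A polynomial bump cannot attain the sharp Poincaré constant (only the first sine eigenfunction does), so the ratio is strictly less than C_P, consistent with ||u||_L² ≤ C_P ||u'||_L².


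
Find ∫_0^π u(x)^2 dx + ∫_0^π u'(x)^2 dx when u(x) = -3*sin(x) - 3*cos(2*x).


||u||_{H^1(0,π)}^2 = -60 + 63*π/2

u'(x) = 6*sin(2*x) - 3*cos(x).
Expand u² and (u')² and integrate term by term on (0, π), using: for integers n ≥ 1, ∫_0^π sin²(nx) dx = ∫_0^π cos²(nx) dx = π/2; for n ≠ n', ∫_0^π sin(nx)sin(n'x) dx = ∫_0^π cos(nx)cos(n'x) dx = 0; and by product-to-sum, ∫_0^π sin(nx)cos(n'x) dx = ½∫_0^π [sin((n+n')x) + sin((n−n')x)] dx, which is 0 when n+n' is even and 2n/(n²−n'²) when n+n' is odd (it need not vanish on (0, π)).
  u² squared terms: (-3)²·∫cos(2x)² dx = 9·π/2 = 9*π/2;  (-3)²·∫sin(x)² dx = 9·π/2 = 9*π/2.
  u² cross terms: 2·(-3)·(-3)·∫cos(2x)·sin(x) dx = 18·(-2/3) = -12.
  So ∫_0^π u² dx = 9*π/2 + 9*π/2 − 12 = -12 + 9*π.
  (u')² squared terms: (-3)²·∫cos(x)² dx = 9·π/2 = 9*π/2;  (6)²·∫sin(2x)² dx = 36·π/2 = 18*π.
  (u')² cross terms: 2·(-3)·(6)·∫cos(x)·sin(2x) dx = -36·(4/3) = -48.
  So ∫_0^π (u')² dx = 9*π/2 + 18*π − 48 = -48 + 45*π/2.
||u||_{H^1}^2 = (-12 + 9*π) + (-48 + 45*π/2) = -60 + 63*π/2.


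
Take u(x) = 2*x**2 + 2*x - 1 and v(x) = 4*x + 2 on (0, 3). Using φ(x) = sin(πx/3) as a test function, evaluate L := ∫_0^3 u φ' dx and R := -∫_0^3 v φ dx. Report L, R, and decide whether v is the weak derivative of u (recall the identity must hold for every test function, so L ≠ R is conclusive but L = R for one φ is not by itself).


LHS = -48/π, RHS = -48/π. Yes, v = u' weakly.

u(x) = 2*x**2 + 2*x - 1, classical derivative u'(x) = 4*x + 2.
φ(x) = sin(πx/3), so φ'(x) = π*cos(π*x/3)/3.
Note φ(0) = φ(3) = 0, so the boundary term u·φ vanishes.
LHS = ∫_0^3 u(x) φ'(x) dx = ∫_0^3 (2*π*x^2*cos(π*x/3)/3 + 2*π*x*cos(π*x/3)/3 - π*cos(π*x/3)/3) dx. Term by term:
  ∫_0^3 -π*cos(π*x/3)/3 dx = 0;  ∫_0^3 2*π*x*cos(π*x/3)/3 dx = -12/π;  ∫_0^3 2*π*x^2*cos(π*x/3)/3 dx = -36/π.
Sum: 0 − 12/π − 36/π = -48/π.
So LHS = -48/π.
∫_0^3 v(x) φ(x) dx = ∫_0^3 (4*x*sin(π*x/3) + 2*sin(π*x/3)) dx. Term by term:
  ∫_0^3 2*sin(π*x/3) dx = 12/π;  ∫_0^3 4*x*sin(π*x/3) dx = 36/π.
Sum: 12/π + 36/π = 48/π.
So RHS = -∫_0^3 v(x) φ(x) dx = -48/π.
LHS = RHS, so the identity holds for this test φ.
Moreover u is smooth here and v(x) = u'(x) = 4*x + 2 pointwise, so the identity holds for every test function. Hence v is the weak derivative of u.


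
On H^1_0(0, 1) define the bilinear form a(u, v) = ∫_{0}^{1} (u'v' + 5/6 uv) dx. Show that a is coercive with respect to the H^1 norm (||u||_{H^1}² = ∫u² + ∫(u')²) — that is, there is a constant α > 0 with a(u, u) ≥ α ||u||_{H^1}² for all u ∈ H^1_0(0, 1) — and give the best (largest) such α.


α = (5/6 + π^2)/(1 + π^2)

Coercivity of a(·,·) on H^1_0(0, 1) means a(u, u) ≥ α ||u||_{H^1}² for every u ∈ H^1_0.
The interval has length L = 1, and Poincaré/coercivity depend only on L. Here a(u, u) = ∫(u')² + (5/6)·∫u².
Here 0 < c = 5/6 < 1. The condition a(u,u) ≥ α||u||_{H^1}² reads (1−α)∫(u')² ≥ (α−c)∫u². Any admissible α is ≤ 1 (rapidly oscillating u have ∫u²/∫(u')² → 0), and α = 1 would force 0 ≥ (1−c)∫u², impossible since c < 1; so 1−α > 0. By the sharp Poincaré inequality on H^1_0 of an interval of length L, ∫(u')² ≥ (π/L)²∫u² with equality for the first sine mode sin(π(x−x₀)/L) (x₀ the left endpoint), so the inequality holds for all u iff (1−α)(π/L)² ≥ α − c, i.e. α ≤ ((π/L)² + c)/((π/L)² + 1) = (1 + c(L/π)²)/(1 + (L/π)²). With (π/L)² = π^2 and c = 5/6, the largest admissible constant is α = ((π/L)² + c)/((π/L)² + 1).
Simplifying, α = (5/6 + π^2)/(1 + π^2).


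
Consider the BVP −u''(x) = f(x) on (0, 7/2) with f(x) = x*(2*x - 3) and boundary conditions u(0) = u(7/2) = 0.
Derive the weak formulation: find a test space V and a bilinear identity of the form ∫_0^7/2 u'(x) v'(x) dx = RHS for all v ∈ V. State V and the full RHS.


V = H^1_0(0, 7/2) (so v(0) = v(7/2) = 0); weak form: ∫_0^7/2 u'v' dx = ∫_0^7/2 (x*(2*x - 3)) v dx for all v ∈ V.

Multiply both sides by a test function v and integrate from 0 to 7/2:
  ∫_0^7/2 −u''(x) v(x) dx = ∫_0^7/2 f(x) v(x) dx.
Integrate the LHS by parts once:
  ∫_0^7/2 −u'' v dx = −[u'(x) v(x)]_0^7/2 + ∫_0^7/2 u'(x) v'(x) dx.
Thus ∫_0^7/2 u'(x) v'(x) dx = ∫_0^7/2 f(x) v(x) dx + [u'(x) v(x)]_0^7/2.
Choose V so that boundary terms are either known or forced to vanish.
u is Dirichlet: u(0) = u(7/2) = 0. Let V = H^1_0(0, 7/2); then v(0) = v(7/2) = 0, and [u' v]_0^7/2 = 0.
Weak formulation: find u (satisfying any essential BC) such that ∫_0^7/2 u'(x) v'(x) dx = ∫_0^7/2 f v dx for all v ∈ V.
Substituting f(x) = x*(2*x - 3), the right-hand side is ∫_0^7/2 (x*(2*x - 3)) v dx.


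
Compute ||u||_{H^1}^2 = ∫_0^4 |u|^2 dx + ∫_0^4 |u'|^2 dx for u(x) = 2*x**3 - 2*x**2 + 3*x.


||u||_{H^1}^2 = 414956/35

The H^1 norm (squared) on an interval (0, L) is
  ||u||_{H^1}^2 = ∫_0^L u(x)^2 dx + ∫_0^L u'(x)^2 dx.
Compute u'(x) = 6*x**2 - 4*x + 3.
Then u(x)^2 = 4*x**6 - 8*x**5 + 16*x**4 - 12*x**3 + 9*x**2 and u'(x)^2 = 36*x**4 - 48*x**3 + 52*x**2 - 24*x + 9.
Integrate each monomial from 0 to 4 using ∫_0^4 c·x^n dx = c·4^(n+1)/(n+1):
  ∫_0^4 u(x)^2 dx = ∫_0^4 (4*x^6 - 8*x^5 + 16*x^4 - 12*x^3 + 9*x^2) dx. Term by term:
    ∫_0^4 4*x^6 dx = 65536/7;  ∫_0^4 -8*x^5 dx = -16384/3;  ∫_0^4 16*x^4 dx = 16384/5;
    ∫_0^4 -12*x^3 dx = -768;  ∫_0^4 9*x^2 dx = 192.
  Sum: 65536/7 − 16384/3 + 16384/5 − 768 + 192 = 693184/105.
  ∫_0^4 u'(x)^2 dx = ∫_0^4 (36*x^4 - 48*x^3 + 52*x^2 - 24*x + 9) dx. Term by term:
    ∫_0^4 36*x^4 dx = 36864/5;  ∫_0^4 -48*x^3 dx = -3072;  ∫_0^4 52*x^2 dx = 3328/3;
    ∫_0^4 -24*x dx = -192;  ∫_0^4 9 dx = 36.
  Sum: 36864/5 − 3072 + 3328/3 − 192 + 36 = 78812/15.
Adding: ||u||_{H^1}^2 = 693184/105 + 78812/15 = 414956/35.
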